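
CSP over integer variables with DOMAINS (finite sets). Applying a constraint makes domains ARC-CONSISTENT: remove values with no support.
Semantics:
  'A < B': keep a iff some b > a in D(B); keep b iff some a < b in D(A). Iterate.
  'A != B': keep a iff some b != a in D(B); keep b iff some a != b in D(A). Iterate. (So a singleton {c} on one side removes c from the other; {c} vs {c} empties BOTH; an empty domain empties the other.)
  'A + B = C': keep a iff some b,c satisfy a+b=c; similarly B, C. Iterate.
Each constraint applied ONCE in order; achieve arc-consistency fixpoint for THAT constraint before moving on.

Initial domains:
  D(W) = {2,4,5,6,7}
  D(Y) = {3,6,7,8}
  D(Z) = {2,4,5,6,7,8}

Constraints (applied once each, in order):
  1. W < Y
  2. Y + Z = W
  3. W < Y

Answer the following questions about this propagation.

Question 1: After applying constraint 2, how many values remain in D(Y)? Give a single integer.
Answer: 1

Derivation:
Constraint 1 (W < Y) on D(W)={2,4,5,6,7} D(Y)={3,6,7,8}: no change
Constraint 2 (Y + Z = W) on D(Y)={3,6,7,8} D(Z)={2,4,5,6,7,8} D(W)={2,4,5,6,7}: Y {3,6,7,8}->{3}; Z {2,4,5,6,7,8}->{2,4}; W {2,4,5,6,7}->{5,7}
So after constraint 2: D(Y)={3}, size = 1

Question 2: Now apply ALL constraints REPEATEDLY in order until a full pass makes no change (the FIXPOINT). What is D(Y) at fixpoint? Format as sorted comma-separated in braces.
pass 0 (initial): D(Y)={3,6,7,8}
pass 1: W {2,4,5,6,7}->{}; Y {3,6,7,8}->{}; Z {2,4,5,6,7,8}->{2,4}
pass 2: Z {2,4}->{}
pass 3: no change
Fixpoint after 3 passes: D(Y) = {}

Answer: {}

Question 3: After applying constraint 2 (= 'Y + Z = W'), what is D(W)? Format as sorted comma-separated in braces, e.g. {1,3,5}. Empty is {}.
Answer: {5,7}

Derivation:
Constraint 1 (W < Y) on D(W)={2,4,5,6,7} D(Y)={3,6,7,8}: no change
Constraint 2 (Y + Z = W) on D(Y)={3,6,7,8} D(Z)={2,4,5,6,7,8} D(W)={2,4,5,6,7}: Y {3,6,7,8}->{3}; Z {2,4,5,6,7,8}->{2,4}; W {2,4,5,6,7}->{5,7}
So after constraint 2: D(W) = {5,7}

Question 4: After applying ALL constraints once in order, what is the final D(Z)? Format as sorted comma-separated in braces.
Constraint 1 (W < Y) on D(W)={2,4,5,6,7} D(Y)={3,6,7,8}: no change
Constraint 2 (Y + Z = W) on D(Y)={3,6,7,8} D(Z)={2,4,5,6,7,8} D(W)={2,4,5,6,7}: Y {3,6,7,8}->{3}; Z {2,4,5,6,7,8}->{2,4}; W {2,4,5,6,7}->{5,7}
Constraint 3 (W < Y) on D(W)={5,7} D(Y)={3}: W {5,7}->{}; Y {3}->{}
So after all 3 constraints: D(Z) = {2,4}

Answer: {2,4}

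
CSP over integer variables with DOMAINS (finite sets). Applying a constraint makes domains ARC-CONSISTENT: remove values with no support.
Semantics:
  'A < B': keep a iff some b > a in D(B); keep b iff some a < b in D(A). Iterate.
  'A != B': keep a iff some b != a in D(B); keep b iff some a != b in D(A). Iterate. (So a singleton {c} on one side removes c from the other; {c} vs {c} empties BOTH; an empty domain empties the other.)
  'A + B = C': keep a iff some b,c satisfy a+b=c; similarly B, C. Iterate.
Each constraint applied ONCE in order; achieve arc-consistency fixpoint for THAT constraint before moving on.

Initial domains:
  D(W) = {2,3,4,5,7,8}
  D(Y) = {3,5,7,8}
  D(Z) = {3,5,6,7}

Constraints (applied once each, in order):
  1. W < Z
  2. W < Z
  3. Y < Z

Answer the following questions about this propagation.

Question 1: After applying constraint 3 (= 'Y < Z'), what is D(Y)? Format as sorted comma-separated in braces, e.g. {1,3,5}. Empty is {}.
Constraint 1 (W < Z) on D(W)={2,3,4,5,7,8} D(Z)={3,5,6,7}: W {2,3,4,5,7,8}->{2,3,4,5}
Constraint 2 (W < Z) on D(W)={2,3,4,5} D(Z)={3,5,6,7}: no change
Constraint 3 (Y < Z) on D(Y)={3,5,7,8} D(Z)={3,5,6,7}: Y {3,5,7,8}->{3,5}; Z {3,5,6,7}->{5,6,7}
So after constraint 3: D(Y) = {3,5}

Answer: {3,5}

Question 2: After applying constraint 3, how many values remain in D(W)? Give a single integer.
Constraint 1 (W < Z) on D(W)={2,3,4,5,7,8} D(Z)={3,5,6,7}: W {2,3,4,5,7,8}->{2,3,4,5}
Constraint 2 (W < Z) on D(W)={2,3,4,5} D(Z)={3,5,6,7}: no change
Constraint 3 (Y < Z) on D(Y)={3,5,7,8} D(Z)={3,5,6,7}: Y {3,5,7,8}->{3,5}; Z {3,5,6,7}->{5,6,7}
So after constraint 3: D(W)={2,3,4,5}, size = 4

Answer: 4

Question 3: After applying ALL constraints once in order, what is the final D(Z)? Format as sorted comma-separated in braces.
Answer: {5,6,7}

Derivation:
Constraint 1 (W < Z) on D(W)={2,3,4,5,7,8} D(Z)={3,5,6,7}: W {2,3,4,5,7,8}->{2,3,4,5}
Constraint 2 (W < Z) on D(W)={2,3,4,5} D(Z)={3,5,6,7}: no change
Constraint 3 (Y < Z) on D(Y)={3,5,7,8} D(Z)={3,5,6,7}: Y {3,5,7,8}->{3,5}; Z {3,5,6,7}->{5,6,7}
So after all 3 constraints: D(Z) = {5,6,7}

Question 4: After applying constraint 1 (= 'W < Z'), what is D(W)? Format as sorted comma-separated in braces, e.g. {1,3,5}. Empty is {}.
Constraint 1 (W < Z) on D(W)={2,3,4,5,7,8} D(Z)={3,5,6,7}: W {2,3,4,5,7,8}->{2,3,4,5}
So after constraint 1: D(W) = {2,3,4,5}

Answer: {2,3,4,5}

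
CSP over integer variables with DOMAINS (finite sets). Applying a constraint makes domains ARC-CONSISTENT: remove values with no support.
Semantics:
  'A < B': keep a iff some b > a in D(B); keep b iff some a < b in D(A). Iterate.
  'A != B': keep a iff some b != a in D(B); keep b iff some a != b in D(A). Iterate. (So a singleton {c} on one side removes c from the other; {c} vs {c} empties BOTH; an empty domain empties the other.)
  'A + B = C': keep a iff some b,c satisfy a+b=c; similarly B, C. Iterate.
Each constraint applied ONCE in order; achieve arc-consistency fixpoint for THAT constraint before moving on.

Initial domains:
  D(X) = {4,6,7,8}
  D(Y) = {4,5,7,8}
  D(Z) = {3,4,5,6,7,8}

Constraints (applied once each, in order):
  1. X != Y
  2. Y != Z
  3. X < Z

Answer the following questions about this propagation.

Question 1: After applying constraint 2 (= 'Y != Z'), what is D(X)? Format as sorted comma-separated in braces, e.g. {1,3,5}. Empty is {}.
Constraint 1 (X != Y) on D(X)={4,6,7,8} D(Y)={4,5,7,8}: no change
Constraint 2 (Y != Z) on D(Y)={4,5,7,8} D(Z)={3,4,5,6,7,8}: no change
So after constraint 2: D(X) = {4,6,7,8}

Answer: {4,6,7,8}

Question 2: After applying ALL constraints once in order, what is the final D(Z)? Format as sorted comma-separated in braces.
Answer: {5,6,7,8}

Derivation:
Constraint 1 (X != Y) on D(X)={4,6,7,8} D(Y)={4,5,7,8}: no change
Constraint 2 (Y != Z) on D(Y)={4,5,7,8} D(Z)={3,4,5,6,7,8}: no change
Constraint 3 (X < Z) on D(X)={4,6,7,8} D(Z)={3,4,5,6,7,8}: X {4,6,7,8}->{4,6,7}; Z {3,4,5,6,7,8}->{5,6,7,8}
So after all 3 constraints: D(Z) = {5,6,7,8}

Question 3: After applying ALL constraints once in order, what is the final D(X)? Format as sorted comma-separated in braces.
Answer: {4,6,7}

Derivation:
Constraint 1 (X != Y) on D(X)={4,6,7,8} D(Y)={4,5,7,8}: no change
Constraint 2 (Y != Z) on D(Y)={4,5,7,8} D(Z)={3,4,5,6,7,8}: no change
Constraint 3 (X < Z) on D(X)={4,6,7,8} D(Z)={3,4,5,6,7,8}: X {4,6,7,8}->{4,6,7}; Z {3,4,5,6,7,8}->{5,6,7,8}
So after all 3 constraints: D(X) = {4,6,7}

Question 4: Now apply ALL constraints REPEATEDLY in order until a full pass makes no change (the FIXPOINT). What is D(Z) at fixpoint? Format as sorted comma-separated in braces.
pass 0 (initial): D(Z)={3,4,5,6,7,8}
pass 1: X {4,6,7,8}->{4,6,7}; Z {3,4,5,6,7,8}->{5,6,7,8}
pass 2: no change
Fixpoint after 2 passes: D(Z) = {5,6,7,8}

Answer: {5,6,7,8}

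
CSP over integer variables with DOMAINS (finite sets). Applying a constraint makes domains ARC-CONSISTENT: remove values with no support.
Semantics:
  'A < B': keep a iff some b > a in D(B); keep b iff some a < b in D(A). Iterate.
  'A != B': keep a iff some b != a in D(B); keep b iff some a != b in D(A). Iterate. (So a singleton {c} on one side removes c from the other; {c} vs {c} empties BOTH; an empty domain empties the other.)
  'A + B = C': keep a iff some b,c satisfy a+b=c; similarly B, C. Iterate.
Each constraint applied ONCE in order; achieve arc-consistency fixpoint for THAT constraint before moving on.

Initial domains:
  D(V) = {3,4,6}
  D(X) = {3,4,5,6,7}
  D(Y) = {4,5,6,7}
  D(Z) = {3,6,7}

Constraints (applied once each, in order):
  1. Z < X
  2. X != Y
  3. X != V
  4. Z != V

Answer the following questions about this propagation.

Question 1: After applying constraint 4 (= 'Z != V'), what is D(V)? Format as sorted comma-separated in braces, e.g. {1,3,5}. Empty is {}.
Constraint 1 (Z < X) on D(Z)={3,6,7} D(X)={3,4,5,6,7}: Z {3,6,7}->{3,6}; X {3,4,5,6,7}->{4,5,6,7}
Constraint 2 (X != Y) on D(X)={4,5,6,7} D(Y)={4,5,6,7}: no change
Constraint 3 (X != V) on D(X)={4,5,6,7} D(V)={3,4,6}: no change
Constraint 4 (Z != V) on D(Z)={3,6} D(V)={3,4,6}: no change
So after constraint 4: D(V) = {3,4,6}

Answer: {3,4,6}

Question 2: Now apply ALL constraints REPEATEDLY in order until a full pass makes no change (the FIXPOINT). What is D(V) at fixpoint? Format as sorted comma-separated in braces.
Answer: {3,4,6}

Derivation:
pass 0 (initial): D(V)={3,4,6}
pass 1: X {3,4,5,6,7}->{4,5,6,7}; Z {3,6,7}->{3,6}
pass 2: no change
Fixpoint after 2 passes: D(V) = {3,4,6}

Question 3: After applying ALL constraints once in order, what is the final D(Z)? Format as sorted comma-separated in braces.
Constraint 1 (Z < X) on D(Z)={3,6,7} D(X)={3,4,5,6,7}: Z {3,6,7}->{3,6}; X {3,4,5,6,7}->{4,5,6,7}
Constraint 2 (X != Y) on D(X)={4,5,6,7} D(Y)={4,5,6,7}: no change
Constraint 3 (X != V) on D(X)={4,5,6,7} D(V)={3,4,6}: no change
Constraint 4 (Z != V) on D(Z)={3,6} D(V)={3,4,6}: no change
So after all 4 constraints: D(Z) = {3,6}

Answer: {3,6}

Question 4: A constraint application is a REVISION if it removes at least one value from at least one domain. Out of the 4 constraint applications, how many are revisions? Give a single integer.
Answer: 1

Derivation:
Constraint 1 (Z < X) on D(Z)={3,6,7} D(X)={3,4,5,6,7}: Z {3,6,7}->{3,6}; X {3,4,5,6,7}->{4,5,6,7} => REVISION
Constraint 2 (X != Y) on D(X)={4,5,6,7} D(Y)={4,5,6,7}: no change => not a revision
Constraint 3 (X != V) on D(X)={4,5,6,7} D(V)={3,4,6}: no change => not a revision
Constraint 4 (Z != V) on D(Z)={3,6} D(V)={3,4,6}: no change => not a revision
Total revisions = 1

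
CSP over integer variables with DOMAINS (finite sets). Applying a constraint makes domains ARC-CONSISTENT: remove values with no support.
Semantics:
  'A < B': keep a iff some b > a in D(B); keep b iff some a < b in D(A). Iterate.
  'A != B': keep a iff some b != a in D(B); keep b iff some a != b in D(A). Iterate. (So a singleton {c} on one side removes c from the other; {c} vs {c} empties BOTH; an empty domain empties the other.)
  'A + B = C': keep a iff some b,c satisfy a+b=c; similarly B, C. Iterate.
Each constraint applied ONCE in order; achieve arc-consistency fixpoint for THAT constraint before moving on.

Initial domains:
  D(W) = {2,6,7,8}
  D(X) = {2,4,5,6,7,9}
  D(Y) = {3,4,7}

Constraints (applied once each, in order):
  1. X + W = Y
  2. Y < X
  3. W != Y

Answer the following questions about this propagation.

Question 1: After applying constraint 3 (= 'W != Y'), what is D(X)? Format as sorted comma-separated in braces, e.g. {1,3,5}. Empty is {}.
Constraint 1 (X + W = Y) on D(X)={2,4,5,6,7,9} D(W)={2,6,7,8} D(Y)={3,4,7}: X {2,4,5,6,7,9}->{2,5}; W {2,6,7,8}->{2}; Y {3,4,7}->{4,7}
Constraint 2 (Y < X) on D(Y)={4,7} D(X)={2,5}: Y {4,7}->{4}; X {2,5}->{5}
Constraint 3 (W != Y) on D(W)={2} D(Y)={4}: no change
So after constraint 3: D(X) = {5}

Answer: {5}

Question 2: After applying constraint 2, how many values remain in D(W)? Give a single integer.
Constraint 1 (X + W = Y) on D(X)={2,4,5,6,7,9} D(W)={2,6,7,8} D(Y)={3,4,7}: X {2,4,5,6,7,9}->{2,5}; W {2,6,7,8}->{2}; Y {3,4,7}->{4,7}
Constraint 2 (Y < X) on D(Y)={4,7} D(X)={2,5}: Y {4,7}->{4}; X {2,5}->{5}
So after constraint 2: D(W)={2}, size = 1

Answer: 1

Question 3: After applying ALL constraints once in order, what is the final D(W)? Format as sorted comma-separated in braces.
Constraint 1 (X + W = Y) on D(X)={2,4,5,6,7,9} D(W)={2,6,7,8} D(Y)={3,4,7}: X {2,4,5,6,7,9}->{2,5}; W {2,6,7,8}->{2}; Y {3,4,7}->{4,7}
Constraint 2 (Y < X) on D(Y)={4,7} D(X)={2,5}: Y {4,7}->{4}; X {2,5}->{5}
Constraint 3 (W != Y) on D(W)={2} D(Y)={4}: no change
So after all 3 constraints: D(W) = {2}

Answer: {2}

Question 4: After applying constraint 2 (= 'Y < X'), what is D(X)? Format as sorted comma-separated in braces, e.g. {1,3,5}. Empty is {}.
Answer: {5}

Derivation:
Constraint 1 (X + W = Y) on D(X)={2,4,5,6,7,9} D(W)={2,6,7,8} D(Y)={3,4,7}: X {2,4,5,6,7,9}->{2,5}; W {2,6,7,8}->{2}; Y {3,4,7}->{4,7}
Constraint 2 (Y < X) on D(Y)={4,7} D(X)={2,5}: Y {4,7}->{4}; X {2,5}->{5}
So after constraint 2: D(X) = {5}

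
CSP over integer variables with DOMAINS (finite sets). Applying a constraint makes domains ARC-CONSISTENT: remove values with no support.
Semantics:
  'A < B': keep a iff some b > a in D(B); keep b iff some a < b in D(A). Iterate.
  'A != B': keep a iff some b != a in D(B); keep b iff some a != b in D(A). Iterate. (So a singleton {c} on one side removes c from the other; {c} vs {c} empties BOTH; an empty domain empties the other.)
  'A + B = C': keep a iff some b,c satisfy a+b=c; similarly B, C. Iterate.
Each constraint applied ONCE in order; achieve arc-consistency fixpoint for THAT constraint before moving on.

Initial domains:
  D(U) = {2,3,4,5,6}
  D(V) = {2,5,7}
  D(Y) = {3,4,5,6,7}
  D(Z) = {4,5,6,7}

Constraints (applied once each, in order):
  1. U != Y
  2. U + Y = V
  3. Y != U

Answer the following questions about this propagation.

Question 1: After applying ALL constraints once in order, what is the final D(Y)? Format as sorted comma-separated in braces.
Constraint 1 (U != Y) on D(U)={2,3,4,5,6} D(Y)={3,4,5,6,7}: no change
Constraint 2 (U + Y = V) on D(U)={2,3,4,5,6} D(Y)={3,4,5,6,7} D(V)={2,5,7}: U {2,3,4,5,6}->{2,3,4}; Y {3,4,5,6,7}->{3,4,5}; V {2,5,7}->{5,7}
Constraint 3 (Y != U) on D(Y)={3,4,5} D(U)={2,3,4}: no change
So after all 3 constraints: D(Y) = {3,4,5}

Answer: {3,4,5}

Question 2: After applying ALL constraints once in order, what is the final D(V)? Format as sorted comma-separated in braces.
Answer: {5,7}

Derivation:
Constraint 1 (U != Y) on D(U)={2,3,4,5,6} D(Y)={3,4,5,6,7}: no change
Constraint 2 (U + Y = V) on D(U)={2,3,4,5,6} D(Y)={3,4,5,6,7} D(V)={2,5,7}: U {2,3,4,5,6}->{2,3,4}; Y {3,4,5,6,7}->{3,4,5}; V {2,5,7}->{5,7}
Constraint 3 (Y != U) on D(Y)={3,4,5} D(U)={2,3,4}: no change
So after all 3 constraints: D(V) = {5,7}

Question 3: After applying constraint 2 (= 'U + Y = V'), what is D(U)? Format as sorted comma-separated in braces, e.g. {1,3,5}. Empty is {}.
Constraint 1 (U != Y) on D(U)={2,3,4,5,6} D(Y)={3,4,5,6,7}: no change
Constraint 2 (U + Y = V) on D(U)={2,3,4,5,6} D(Y)={3,4,5,6,7} D(V)={2,5,7}: U {2,3,4,5,6}->{2,3,4}; Y {3,4,5,6,7}->{3,4,5}; V {2,5,7}->{5,7}
So after constraint 2: D(U) = {2,3,4}

Answer: {2,3,4}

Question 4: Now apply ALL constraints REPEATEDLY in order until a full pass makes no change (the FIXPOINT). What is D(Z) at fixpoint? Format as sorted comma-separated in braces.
pass 0 (initial): D(Z)={4,5,6,7}
pass 1: U {2,3,4,5,6}->{2,3,4}; V {2,5,7}->{5,7}; Y {3,4,5,6,7}->{3,4,5}
pass 2: no change
Fixpoint after 2 passes: D(Z) = {4,5,6,7}

Answer: {4,5,6,7}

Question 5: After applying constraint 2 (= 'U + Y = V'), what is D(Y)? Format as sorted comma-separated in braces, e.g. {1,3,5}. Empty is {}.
Constraint 1 (U != Y) on D(U)={2,3,4,5,6} D(Y)={3,4,5,6,7}: no change
Constraint 2 (U + Y = V) on D(U)={2,3,4,5,6} D(Y)={3,4,5,6,7} D(V)={2,5,7}: U {2,3,4,5,6}->{2,3,4}; Y {3,4,5,6,7}->{3,4,5}; V {2,5,7}->{5,7}
So after constraint 2: D(Y) = {3,4,5}

Answer: {3,4,5}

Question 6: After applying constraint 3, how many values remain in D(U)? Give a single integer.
Answer: 3

Derivation:
Constraint 1 (U != Y) on D(U)={2,3,4,5,6} D(Y)={3,4,5,6,7}: no change
Constraint 2 (U + Y = V) on D(U)={2,3,4,5,6} D(Y)={3,4,5,6,7} D(V)={2,5,7}: U {2,3,4,5,6}->{2,3,4}; Y {3,4,5,6,7}->{3,4,5}; V {2,5,7}->{5,7}
Constraint 3 (Y != U) on D(Y)={3,4,5} D(U)={2,3,4}: no change
So after constraint 3: D(U)={2,3,4}, size = 3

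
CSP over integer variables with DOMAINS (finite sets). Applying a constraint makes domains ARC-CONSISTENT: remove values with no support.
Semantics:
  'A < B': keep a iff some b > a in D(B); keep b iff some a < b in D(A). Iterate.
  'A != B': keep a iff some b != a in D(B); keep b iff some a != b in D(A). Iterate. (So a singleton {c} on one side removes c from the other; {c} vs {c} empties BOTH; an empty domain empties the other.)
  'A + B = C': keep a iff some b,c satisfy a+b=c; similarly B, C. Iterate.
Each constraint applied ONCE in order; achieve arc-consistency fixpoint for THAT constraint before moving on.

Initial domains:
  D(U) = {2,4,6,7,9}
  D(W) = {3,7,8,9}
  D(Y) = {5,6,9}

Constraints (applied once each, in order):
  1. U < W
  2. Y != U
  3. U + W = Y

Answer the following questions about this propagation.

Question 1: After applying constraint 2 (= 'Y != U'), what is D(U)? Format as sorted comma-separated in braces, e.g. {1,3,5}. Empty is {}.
Constraint 1 (U < W) on D(U)={2,4,6,7,9} D(W)={3,7,8,9}: U {2,4,6,7,9}->{2,4,6,7}
Constraint 2 (Y != U) on D(Y)={5,6,9} D(U)={2,4,6,7}: no change
So after constraint 2: D(U) = {2,4,6,7}

Answer: {2,4,6,7}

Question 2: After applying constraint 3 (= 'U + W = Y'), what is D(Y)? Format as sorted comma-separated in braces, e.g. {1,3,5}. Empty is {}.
Answer: {5,9}

Derivation:
Constraint 1 (U < W) on D(U)={2,4,6,7,9} D(W)={3,7,8,9}: U {2,4,6,7,9}->{2,4,6,7}
Constraint 2 (Y != U) on D(Y)={5,6,9} D(U)={2,4,6,7}: no change
Constraint 3 (U + W = Y) on D(U)={2,4,6,7} D(W)={3,7,8,9} D(Y)={5,6,9}: U {2,4,6,7}->{2,6}; W {3,7,8,9}->{3,7}; Y {5,6,9}->{5,9}
So after constraint 3: D(Y) = {5,9}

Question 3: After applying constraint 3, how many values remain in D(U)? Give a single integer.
Constraint 1 (U < W) on D(U)={2,4,6,7,9} D(W)={3,7,8,9}: U {2,4,6,7,9}->{2,4,6,7}
Constraint 2 (Y != U) on D(Y)={5,6,9} D(U)={2,4,6,7}: no change
Constraint 3 (U + W = Y) on D(U)={2,4,6,7} D(W)={3,7,8,9} D(Y)={5,6,9}: U {2,4,6,7}->{2,6}; W {3,7,8,9}->{3,7}; Y {5,6,9}->{5,9}
So after constraint 3: D(U)={2,6}, size = 2

Answer: 2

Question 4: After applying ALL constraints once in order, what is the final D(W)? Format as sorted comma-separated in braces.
Answer: {3,7}

Derivation:
Constraint 1 (U < W) on D(U)={2,4,6,7,9} D(W)={3,7,8,9}: U {2,4,6,7,9}->{2,4,6,7}
Constraint 2 (Y != U) on D(Y)={5,6,9} D(U)={2,4,6,7}: no change
Constraint 3 (U + W = Y) on D(U)={2,4,6,7} D(W)={3,7,8,9} D(Y)={5,6,9}: U {2,4,6,7}->{2,6}; W {3,7,8,9}->{3,7}; Y {5,6,9}->{5,9}
So after all 3 constraints: D(W) = {3,7}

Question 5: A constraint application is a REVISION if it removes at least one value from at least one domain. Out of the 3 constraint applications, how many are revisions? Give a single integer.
Constraint 1 (U < W) on D(U)={2,4,6,7,9} D(W)={3,7,8,9}: U {2,4,6,7,9}->{2,4,6,7} => REVISION
Constraint 2 (Y != U) on D(Y)={5,6,9} D(U)={2,4,6,7}: no change => not a revision
Constraint 3 (U + W = Y) on D(U)={2,4,6,7} D(W)={3,7,8,9} D(Y)={5,6,9}: U {2,4,6,7}->{2,6}; W {3,7,8,9}->{3,7}; Y {5,6,9}->{5,9} => REVISION
Total revisions = 2

Answer: 2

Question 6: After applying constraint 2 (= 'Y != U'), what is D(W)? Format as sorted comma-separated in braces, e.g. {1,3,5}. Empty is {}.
Constraint 1 (U < W) on D(U)={2,4,6,7,9} D(W)={3,7,8,9}: U {2,4,6,7,9}->{2,4,6,7}
Constraint 2 (Y != U) on D(Y)={5,6,9} D(U)={2,4,6,7}: no change
So after constraint 2: D(W) = {3,7,8,9}

Answer: {3,7,8,9}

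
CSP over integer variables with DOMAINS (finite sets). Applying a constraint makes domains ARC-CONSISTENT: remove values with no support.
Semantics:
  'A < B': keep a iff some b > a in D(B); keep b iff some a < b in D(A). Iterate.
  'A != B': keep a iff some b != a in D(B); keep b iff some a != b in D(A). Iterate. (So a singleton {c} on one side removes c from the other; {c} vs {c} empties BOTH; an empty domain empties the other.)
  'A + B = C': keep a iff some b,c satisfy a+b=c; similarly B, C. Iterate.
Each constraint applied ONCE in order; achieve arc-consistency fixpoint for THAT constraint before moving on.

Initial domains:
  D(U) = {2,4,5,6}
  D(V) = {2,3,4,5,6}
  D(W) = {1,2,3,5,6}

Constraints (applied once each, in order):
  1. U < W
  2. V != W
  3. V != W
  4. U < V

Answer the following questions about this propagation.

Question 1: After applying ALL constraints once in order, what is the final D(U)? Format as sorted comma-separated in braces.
Answer: {2,4,5}

Derivation:
Constraint 1 (U < W) on D(U)={2,4,5,6} D(W)={1,2,3,5,6}: U {2,4,5,6}->{2,4,5}; W {1,2,3,5,6}->{3,5,6}
Constraint 2 (V != W) on D(V)={2,3,4,5,6} D(W)={3,5,6}: no change
Constraint 3 (V != W) on D(V)={2,3,4,5,6} D(W)={3,5,6}: no change
Constraint 4 (U < V) on D(U)={2,4,5} D(V)={2,3,4,5,6}: V {2,3,4,5,6}->{3,4,5,6}
So after all 4 constraints: D(U) = {2,4,5}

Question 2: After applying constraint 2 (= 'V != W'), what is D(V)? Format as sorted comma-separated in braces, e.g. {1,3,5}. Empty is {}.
Answer: {2,3,4,5,6}

Derivation:
Constraint 1 (U < W) on D(U)={2,4,5,6} D(W)={1,2,3,5,6}: U {2,4,5,6}->{2,4,5}; W {1,2,3,5,6}->{3,5,6}
Constraint 2 (V != W) on D(V)={2,3,4,5,6} D(W)={3,5,6}: no change
So after constraint 2: D(V) = {2,3,4,5,6}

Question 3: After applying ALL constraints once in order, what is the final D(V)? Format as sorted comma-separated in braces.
Constraint 1 (U < W) on D(U)={2,4,5,6} D(W)={1,2,3,5,6}: U {2,4,5,6}->{2,4,5}; W {1,2,3,5,6}->{3,5,6}
Constraint 2 (V != W) on D(V)={2,3,4,5,6} D(W)={3,5,6}: no change
Constraint 3 (V != W) on D(V)={2,3,4,5,6} D(W)={3,5,6}: no change
Constraint 4 (U < V) on D(U)={2,4,5} D(V)={2,3,4,5,6}: V {2,3,4,5,6}->{3,4,5,6}
So after all 4 constraints: D(V) = {3,4,5,6}

Answer: {3,4,5,6}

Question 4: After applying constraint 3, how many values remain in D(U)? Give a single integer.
Answer: 3

Derivation:
Constraint 1 (U < W) on D(U)={2,4,5,6} D(W)={1,2,3,5,6}: U {2,4,5,6}->{2,4,5}; W {1,2,3,5,6}->{3,5,6}
Constraint 2 (V != W) on D(V)={2,3,4,5,6} D(W)={3,5,6}: no change
Constraint 3 (V != W) on D(V)={2,3,4,5,6} D(W)={3,5,6}: no change
So after constraint 3: D(U)={2,4,5}, size = 3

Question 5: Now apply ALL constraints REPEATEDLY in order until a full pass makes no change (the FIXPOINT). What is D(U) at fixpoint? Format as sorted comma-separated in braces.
pass 0 (initial): D(U)={2,4,5,6}
pass 1: U {2,4,5,6}->{2,4,5}; V {2,3,4,5,6}->{3,4,5,6}; W {1,2,3,5,6}->{3,5,6}
pass 2: no change
Fixpoint after 2 passes: D(U) = {2,4,5}

Answer: {2,4,5}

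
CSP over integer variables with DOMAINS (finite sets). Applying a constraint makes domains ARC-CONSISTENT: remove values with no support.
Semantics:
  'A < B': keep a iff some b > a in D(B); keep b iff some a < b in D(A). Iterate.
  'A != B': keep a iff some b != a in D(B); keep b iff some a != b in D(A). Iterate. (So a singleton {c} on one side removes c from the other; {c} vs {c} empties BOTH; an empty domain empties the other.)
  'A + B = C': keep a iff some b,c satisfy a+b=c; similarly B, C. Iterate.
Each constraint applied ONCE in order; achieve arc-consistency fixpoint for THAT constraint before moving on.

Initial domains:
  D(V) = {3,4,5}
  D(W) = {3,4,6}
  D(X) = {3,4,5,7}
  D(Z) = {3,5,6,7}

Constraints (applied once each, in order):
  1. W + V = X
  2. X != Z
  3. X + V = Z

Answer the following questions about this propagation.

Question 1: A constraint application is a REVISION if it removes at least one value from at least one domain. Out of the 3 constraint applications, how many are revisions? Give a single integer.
Answer: 3

Derivation:
Constraint 1 (W + V = X) on D(W)={3,4,6} D(V)={3,4,5} D(X)={3,4,5,7}: W {3,4,6}->{3,4}; V {3,4,5}->{3,4}; X {3,4,5,7}->{7} => REVISION
Constraint 2 (X != Z) on D(X)={7} D(Z)={3,5,6,7}: Z {3,5,6,7}->{3,5,6} => REVISION
Constraint 3 (X + V = Z) on D(X)={7} D(V)={3,4} D(Z)={3,5,6}: X {7}->{}; V {3,4}->{}; Z {3,5,6}->{} => REVISION
Total revisions = 3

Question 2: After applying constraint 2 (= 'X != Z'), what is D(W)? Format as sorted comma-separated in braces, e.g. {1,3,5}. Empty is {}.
Answer: {3,4}

Derivation:
Constraint 1 (W + V = X) on D(W)={3,4,6} D(V)={3,4,5} D(X)={3,4,5,7}: W {3,4,6}->{3,4}; V {3,4,5}->{3,4}; X {3,4,5,7}->{7}
Constraint 2 (X != Z) on D(X)={7} D(Z)={3,5,6,7}: Z {3,5,6,7}->{3,5,6}
So after constraint 2: D(W) = {3,4}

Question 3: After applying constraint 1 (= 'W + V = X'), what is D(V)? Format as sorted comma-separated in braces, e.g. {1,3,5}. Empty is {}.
Answer: {3,4}

Derivation:
Constraint 1 (W + V = X) on D(W)={3,4,6} D(V)={3,4,5} D(X)={3,4,5,7}: W {3,4,6}->{3,4}; V {3,4,5}->{3,4}; X {3,4,5,7}->{7}
So after constraint 1: D(V) = {3,4}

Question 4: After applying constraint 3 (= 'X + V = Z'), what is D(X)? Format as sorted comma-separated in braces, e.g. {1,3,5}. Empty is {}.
Answer: {}

Derivation:
Constraint 1 (W + V = X) on D(W)={3,4,6} D(V)={3,4,5} D(X)={3,4,5,7}: W {3,4,6}->{3,4}; V {3,4,5}->{3,4}; X {3,4,5,7}->{7}
Constraint 2 (X != Z) on D(X)={7} D(Z)={3,5,6,7}: Z {3,5,6,7}->{3,5,6}
Constraint 3 (X + V = Z) on D(X)={7} D(V)={3,4} D(Z)={3,5,6}: X {7}->{}; V {3,4}->{}; Z {3,5,6}->{}
So after constraint 3: D(X) = {}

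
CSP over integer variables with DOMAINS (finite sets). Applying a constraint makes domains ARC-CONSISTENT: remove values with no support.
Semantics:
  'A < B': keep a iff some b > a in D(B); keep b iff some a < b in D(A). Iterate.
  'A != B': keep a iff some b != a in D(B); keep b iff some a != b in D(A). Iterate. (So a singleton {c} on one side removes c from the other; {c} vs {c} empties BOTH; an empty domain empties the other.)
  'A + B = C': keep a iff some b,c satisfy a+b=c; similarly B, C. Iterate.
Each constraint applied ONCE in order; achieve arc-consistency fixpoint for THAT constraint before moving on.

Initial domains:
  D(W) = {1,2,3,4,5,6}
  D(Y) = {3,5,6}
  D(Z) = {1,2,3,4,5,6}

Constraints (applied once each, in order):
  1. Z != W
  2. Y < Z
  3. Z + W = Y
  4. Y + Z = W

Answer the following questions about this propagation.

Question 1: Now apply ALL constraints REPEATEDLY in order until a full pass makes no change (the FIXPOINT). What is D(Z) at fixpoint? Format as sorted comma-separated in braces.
pass 0 (initial): D(Z)={1,2,3,4,5,6}
pass 1: W {1,2,3,4,5,6}->{}; Y {3,5,6}->{}; Z {1,2,3,4,5,6}->{}
pass 2: no change
Fixpoint after 2 passes: D(Z) = {}

Answer: {}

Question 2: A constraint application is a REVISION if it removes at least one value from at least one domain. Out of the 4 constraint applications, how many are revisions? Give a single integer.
Answer: 3

Derivation:
Constraint 1 (Z != W) on D(Z)={1,2,3,4,5,6} D(W)={1,2,3,4,5,6}: no change => not a revision
Constraint 2 (Y < Z) on D(Y)={3,5,6} D(Z)={1,2,3,4,5,6}: Y {3,5,6}->{3,5}; Z {1,2,3,4,5,6}->{4,5,6} => REVISION
Constraint 3 (Z + W = Y) on D(Z)={4,5,6} D(W)={1,2,3,4,5,6} D(Y)={3,5}: Z {4,5,6}->{4}; W {1,2,3,4,5,6}->{1}; Y {3,5}->{5} => REVISION
Constraint 4 (Y + Z = W) on D(Y)={5} D(Z)={4} D(W)={1}: Y {5}->{}; Z {4}->{}; W {1}->{} => REVISION
Total revisions = 3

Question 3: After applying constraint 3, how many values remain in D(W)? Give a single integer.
Answer: 1

Derivation:
Constraint 1 (Z != W) on D(Z)={1,2,3,4,5,6} D(W)={1,2,3,4,5,6}: no change
Constraint 2 (Y < Z) on D(Y)={3,5,6} D(Z)={1,2,3,4,5,6}: Y {3,5,6}->{3,5}; Z {1,2,3,4,5,6}->{4,5,6}
Constraint 3 (Z + W = Y) on D(Z)={4,5,6} D(W)={1,2,3,4,5,6} D(Y)={3,5}: Z {4,5,6}->{4}; W {1,2,3,4,5,6}->{1}; Y {3,5}->{5}
So after constraint 3: D(W)={1}, size = 1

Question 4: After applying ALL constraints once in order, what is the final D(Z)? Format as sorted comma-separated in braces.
Constraint 1 (Z != W) on D(Z)={1,2,3,4,5,6} D(W)={1,2,3,4,5,6}: no change
Constraint 2 (Y < Z) on D(Y)={3,5,6} D(Z)={1,2,3,4,5,6}: Y {3,5,6}->{3,5}; Z {1,2,3,4,5,6}->{4,5,6}
Constraint 3 (Z + W = Y) on D(Z)={4,5,6} D(W)={1,2,3,4,5,6} D(Y)={3,5}: Z {4,5,6}->{4}; W {1,2,3,4,5,6}->{1}; Y {3,5}->{5}
Constraint 4 (Y + Z = W) on D(Y)={5} D(Z)={4} D(W)={1}: Y {5}->{}; Z {4}->{}; W {1}->{}
So after all 4 constraints: D(Z) = {}

Answer: {}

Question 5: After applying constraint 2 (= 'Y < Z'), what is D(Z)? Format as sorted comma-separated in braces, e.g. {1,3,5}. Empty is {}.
Answer: {4,5,6}

Derivation:
Constraint 1 (Z != W) on D(Z)={1,2,3,4,5,6} D(W)={1,2,3,4,5,6}: no change
Constraint 2 (Y < Z) on D(Y)={3,5,6} D(Z)={1,2,3,4,5,6}: Y {3,5,6}->{3,5}; Z {1,2,3,4,5,6}->{4,5,6}
So after constraint 2: D(Z) = {4,5,6}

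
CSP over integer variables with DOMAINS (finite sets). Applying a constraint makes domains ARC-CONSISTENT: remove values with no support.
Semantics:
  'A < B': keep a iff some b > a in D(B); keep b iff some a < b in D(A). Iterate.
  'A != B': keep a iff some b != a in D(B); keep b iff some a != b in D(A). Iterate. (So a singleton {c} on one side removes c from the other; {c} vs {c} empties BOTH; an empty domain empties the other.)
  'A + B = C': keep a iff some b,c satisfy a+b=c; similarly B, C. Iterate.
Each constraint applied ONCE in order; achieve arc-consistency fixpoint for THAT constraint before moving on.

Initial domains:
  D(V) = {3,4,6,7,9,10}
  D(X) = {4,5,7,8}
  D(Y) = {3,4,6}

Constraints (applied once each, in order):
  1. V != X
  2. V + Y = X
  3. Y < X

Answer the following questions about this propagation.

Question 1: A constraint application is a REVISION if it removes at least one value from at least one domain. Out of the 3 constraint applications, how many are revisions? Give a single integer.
Answer: 1

Derivation:
Constraint 1 (V != X) on D(V)={3,4,6,7,9,10} D(X)={4,5,7,8}: no change => not a revision
Constraint 2 (V + Y = X) on D(V)={3,4,6,7,9,10} D(Y)={3,4,6} D(X)={4,5,7,8}: V {3,4,6,7,9,10}->{3,4}; Y {3,4,6}->{3,4}; X {4,5,7,8}->{7,8} => REVISION
Constraint 3 (Y < X) on D(Y)={3,4} D(X)={7,8}: no change => not a revision
Total revisions = 1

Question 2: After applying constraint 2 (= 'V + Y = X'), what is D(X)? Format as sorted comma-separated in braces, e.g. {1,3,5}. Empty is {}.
Answer: {7,8}

Derivation:
Constraint 1 (V != X) on D(V)={3,4,6,7,9,10} D(X)={4,5,7,8}: no change
Constraint 2 (V + Y = X) on D(V)={3,4,6,7,9,10} D(Y)={3,4,6} D(X)={4,5,7,8}: V {3,4,6,7,9,10}->{3,4}; Y {3,4,6}->{3,4}; X {4,5,7,8}->{7,8}
So after constraint 2: D(X) = {7,8}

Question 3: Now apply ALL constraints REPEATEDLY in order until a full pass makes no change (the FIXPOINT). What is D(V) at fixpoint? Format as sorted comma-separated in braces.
pass 0 (initial): D(V)={3,4,6,7,9,10}
pass 1: V {3,4,6,7,9,10}->{3,4}; X {4,5,7,8}->{7,8}; Y {3,4,6}->{3,4}
pass 2: no change
Fixpoint after 2 passes: D(V) = {3,4}

Answer: {3,4}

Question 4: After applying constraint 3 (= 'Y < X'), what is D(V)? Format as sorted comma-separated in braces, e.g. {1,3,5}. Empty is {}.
Constraint 1 (V != X) on D(V)={3,4,6,7,9,10} D(X)={4,5,7,8}: no change
Constraint 2 (V + Y = X) on D(V)={3,4,6,7,9,10} D(Y)={3,4,6} D(X)={4,5,7,8}: V {3,4,6,7,9,10}->{3,4}; Y {3,4,6}->{3,4}; X {4,5,7,8}->{7,8}
Constraint 3 (Y < X) on D(Y)={3,4} D(X)={7,8}: no change
So after constraint 3: D(V) = {3,4}

Answer: {3,4}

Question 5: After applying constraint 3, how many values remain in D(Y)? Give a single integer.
Answer: 2

Derivation:
Constraint 1 (V != X) on D(V)={3,4,6,7,9,10} D(X)={4,5,7,8}: no change
Constraint 2 (V + Y = X) on D(V)={3,4,6,7,9,10} D(Y)={3,4,6} D(X)={4,5,7,8}: V {3,4,6,7,9,10}->{3,4}; Y {3,4,6}->{3,4}; X {4,5,7,8}->{7,8}
Constraint 3 (Y < X) on D(Y)={3,4} D(X)={7,8}: no change
So after constraint 3: D(Y)={3,4}, size = 2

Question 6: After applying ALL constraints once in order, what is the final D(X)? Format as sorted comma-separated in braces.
Constraint 1 (V != X) on D(V)={3,4,6,7,9,10} D(X)={4,5,7,8}: no change
Constraint 2 (V + Y = X) on D(V)={3,4,6,7,9,10} D(Y)={3,4,6} D(X)={4,5,7,8}: V {3,4,6,7,9,10}->{3,4}; Y {3,4,6}->{3,4}; X {4,5,7,8}->{7,8}
Constraint 3 (Y < X) on D(Y)={3,4} D(X)={7,8}: no change
So after all 3 constraints: D(X) = {7,8}

Answer: {7,8}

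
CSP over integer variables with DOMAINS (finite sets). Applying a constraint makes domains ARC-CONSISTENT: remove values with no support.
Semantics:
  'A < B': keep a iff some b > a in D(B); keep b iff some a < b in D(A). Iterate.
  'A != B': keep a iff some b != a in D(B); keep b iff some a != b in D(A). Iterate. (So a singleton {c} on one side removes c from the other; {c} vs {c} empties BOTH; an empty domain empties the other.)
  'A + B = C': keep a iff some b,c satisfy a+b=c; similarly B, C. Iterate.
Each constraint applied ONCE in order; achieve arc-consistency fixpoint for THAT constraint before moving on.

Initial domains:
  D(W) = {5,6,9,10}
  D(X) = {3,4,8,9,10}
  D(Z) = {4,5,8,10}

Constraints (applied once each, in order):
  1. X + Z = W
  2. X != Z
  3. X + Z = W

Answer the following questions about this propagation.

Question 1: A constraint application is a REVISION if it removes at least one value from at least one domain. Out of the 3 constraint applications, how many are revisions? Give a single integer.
Answer: 1

Derivation:
Constraint 1 (X + Z = W) on D(X)={3,4,8,9,10} D(Z)={4,5,8,10} D(W)={5,6,9,10}: X {3,4,8,9,10}->{4}; Z {4,5,8,10}->{5}; W {5,6,9,10}->{9} => REVISION
Constraint 2 (X != Z) on D(X)={4} D(Z)={5}: no change => not a revision
Constraint 3 (X + Z = W) on D(X)={4} D(Z)={5} D(W)={9}: no change => not a revision
Total revisions = 1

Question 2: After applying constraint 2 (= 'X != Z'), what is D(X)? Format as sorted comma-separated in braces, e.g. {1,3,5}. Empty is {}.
Answer: {4}

Derivation:
Constraint 1 (X + Z = W) on D(X)={3,4,8,9,10} D(Z)={4,5,8,10} D(W)={5,6,9,10}: X {3,4,8,9,10}->{4}; Z {4,5,8,10}->{5}; W {5,6,9,10}->{9}
Constraint 2 (X != Z) on D(X)={4} D(Z)={5}: no change
So after constraint 2: D(X) = {4}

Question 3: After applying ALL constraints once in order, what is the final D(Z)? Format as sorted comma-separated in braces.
Constraint 1 (X + Z = W) on D(X)={3,4,8,9,10} D(Z)={4,5,8,10} D(W)={5,6,9,10}: X {3,4,8,9,10}->{4}; Z {4,5,8,10}->{5}; W {5,6,9,10}->{9}
Constraint 2 (X != Z) on D(X)={4} D(Z)={5}: no change
Constraint 3 (X + Z = W) on D(X)={4} D(Z)={5} D(W)={9}: no change
So after all 3 constraints: D(Z) = {5}

Answer: {5}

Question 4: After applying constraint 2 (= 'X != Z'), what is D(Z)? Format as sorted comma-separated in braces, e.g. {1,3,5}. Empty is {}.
Answer: {5}

Derivation:
Constraint 1 (X + Z = W) on D(X)={3,4,8,9,10} D(Z)={4,5,8,10} D(W)={5,6,9,10}: X {3,4,8,9,10}->{4}; Z {4,5,8,10}->{5}; W {5,6,9,10}->{9}
Constraint 2 (X != Z) on D(X)={4} D(Z)={5}: no change
So after constraint 2: D(Z) = {5}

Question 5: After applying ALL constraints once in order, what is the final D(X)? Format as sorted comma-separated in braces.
Constraint 1 (X + Z = W) on D(X)={3,4,8,9,10} D(Z)={4,5,8,10} D(W)={5,6,9,10}: X {3,4,8,9,10}->{4}; Z {4,5,8,10}->{5}; W {5,6,9,10}->{9}
Constraint 2 (X != Z) on D(X)={4} D(Z)={5}: no change
Constraint 3 (X + Z = W) on D(X)={4} D(Z)={5} D(W)={9}: no change
So after all 3 constraints: D(X) = {4}

Answer: {4}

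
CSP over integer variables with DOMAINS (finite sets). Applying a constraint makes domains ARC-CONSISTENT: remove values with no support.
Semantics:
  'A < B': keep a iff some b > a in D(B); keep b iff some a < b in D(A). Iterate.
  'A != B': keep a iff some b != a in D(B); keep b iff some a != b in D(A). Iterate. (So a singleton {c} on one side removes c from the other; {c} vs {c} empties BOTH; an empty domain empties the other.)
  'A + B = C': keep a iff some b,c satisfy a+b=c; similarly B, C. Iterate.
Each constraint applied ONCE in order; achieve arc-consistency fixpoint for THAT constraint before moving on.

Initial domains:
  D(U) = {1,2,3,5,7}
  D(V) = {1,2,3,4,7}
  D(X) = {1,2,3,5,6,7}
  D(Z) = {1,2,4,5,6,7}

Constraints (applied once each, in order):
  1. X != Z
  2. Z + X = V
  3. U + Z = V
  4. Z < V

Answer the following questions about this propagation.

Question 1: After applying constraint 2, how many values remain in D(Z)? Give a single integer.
Answer: 5

Derivation:
Constraint 1 (X != Z) on D(X)={1,2,3,5,6,7} D(Z)={1,2,4,5,6,7}: no change
Constraint 2 (Z + X = V) on D(Z)={1,2,4,5,6,7} D(X)={1,2,3,5,6,7} D(V)={1,2,3,4,7}: Z {1,2,4,5,6,7}->{1,2,4,5,6}; X {1,2,3,5,6,7}->{1,2,3,5,6}; V {1,2,3,4,7}->{2,3,4,7}
So after constraint 2: D(Z)={1,2,4,5,6}, size = 5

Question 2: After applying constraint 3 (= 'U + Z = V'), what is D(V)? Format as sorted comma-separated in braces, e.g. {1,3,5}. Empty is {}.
Answer: {2,3,4,7}

Derivation:
Constraint 1 (X != Z) on D(X)={1,2,3,5,6,7} D(Z)={1,2,4,5,6,7}: no change
Constraint 2 (Z + X = V) on D(Z)={1,2,4,5,6,7} D(X)={1,2,3,5,6,7} D(V)={1,2,3,4,7}: Z {1,2,4,5,6,7}->{1,2,4,5,6}; X {1,2,3,5,6,7}->{1,2,3,5,6}; V {1,2,3,4,7}->{2,3,4,7}
Constraint 3 (U + Z = V) on D(U)={1,2,3,5,7} D(Z)={1,2,4,5,6} D(V)={2,3,4,7}: U {1,2,3,5,7}->{1,2,3,5}
So after constraint 3: D(V) = {2,3,4,7}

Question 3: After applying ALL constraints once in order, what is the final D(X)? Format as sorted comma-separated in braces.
Constraint 1 (X != Z) on D(X)={1,2,3,5,6,7} D(Z)={1,2,4,5,6,7}: no change
Constraint 2 (Z + X = V) on D(Z)={1,2,4,5,6,7} D(X)={1,2,3,5,6,7} D(V)={1,2,3,4,7}: Z {1,2,4,5,6,7}->{1,2,4,5,6}; X {1,2,3,5,6,7}->{1,2,3,5,6}; V {1,2,3,4,7}->{2,3,4,7}
Constraint 3 (U + Z = V) on D(U)={1,2,3,5,7} D(Z)={1,2,4,5,6} D(V)={2,3,4,7}: U {1,2,3,5,7}->{1,2,3,5}
Constraint 4 (Z < V) on D(Z)={1,2,4,5,6} D(V)={2,3,4,7}: no change
So after all 4 constraints: D(X) = {1,2,3,5,6}

Answer: {1,2,3,5,6}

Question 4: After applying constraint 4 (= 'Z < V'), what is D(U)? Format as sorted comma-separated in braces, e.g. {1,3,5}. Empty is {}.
Answer: {1,2,3,5}

Derivation:
Constraint 1 (X != Z) on D(X)={1,2,3,5,6,7} D(Z)={1,2,4,5,6,7}: no change
Constraint 2 (Z + X = V) on D(Z)={1,2,4,5,6,7} D(X)={1,2,3,5,6,7} D(V)={1,2,3,4,7}: Z {1,2,4,5,6,7}->{1,2,4,5,6}; X {1,2,3,5,6,7}->{1,2,3,5,6}; V {1,2,3,4,7}->{2,3,4,7}
Constraint 3 (U + Z = V) on D(U)={1,2,3,5,7} D(Z)={1,2,4,5,6} D(V)={2,3,4,7}: U {1,2,3,5,7}->{1,2,3,5}
Constraint 4 (Z < V) on D(Z)={1,2,4,5,6} D(V)={2,3,4,7}: no change
So after constraint 4: D(U) = {1,2,3,5}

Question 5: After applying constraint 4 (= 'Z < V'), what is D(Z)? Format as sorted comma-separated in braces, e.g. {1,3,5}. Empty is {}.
Constraint 1 (X != Z) on D(X)={1,2,3,5,6,7} D(Z)={1,2,4,5,6,7}: no change
Constraint 2 (Z + X = V) on D(Z)={1,2,4,5,6,7} D(X)={1,2,3,5,6,7} D(V)={1,2,3,4,7}: Z {1,2,4,5,6,7}->{1,2,4,5,6}; X {1,2,3,5,6,7}->{1,2,3,5,6}; V {1,2,3,4,7}->{2,3,4,7}
Constraint 3 (U + Z = V) on D(U)={1,2,3,5,7} D(Z)={1,2,4,5,6} D(V)={2,3,4,7}: U {1,2,3,5,7}->{1,2,3,5}
Constraint 4 (Z < V) on D(Z)={1,2,4,5,6} D(V)={2,3,4,7}: no change
So after constraint 4: D(Z) = {1,2,4,5,6}

Answer: {1,2,4,5,6}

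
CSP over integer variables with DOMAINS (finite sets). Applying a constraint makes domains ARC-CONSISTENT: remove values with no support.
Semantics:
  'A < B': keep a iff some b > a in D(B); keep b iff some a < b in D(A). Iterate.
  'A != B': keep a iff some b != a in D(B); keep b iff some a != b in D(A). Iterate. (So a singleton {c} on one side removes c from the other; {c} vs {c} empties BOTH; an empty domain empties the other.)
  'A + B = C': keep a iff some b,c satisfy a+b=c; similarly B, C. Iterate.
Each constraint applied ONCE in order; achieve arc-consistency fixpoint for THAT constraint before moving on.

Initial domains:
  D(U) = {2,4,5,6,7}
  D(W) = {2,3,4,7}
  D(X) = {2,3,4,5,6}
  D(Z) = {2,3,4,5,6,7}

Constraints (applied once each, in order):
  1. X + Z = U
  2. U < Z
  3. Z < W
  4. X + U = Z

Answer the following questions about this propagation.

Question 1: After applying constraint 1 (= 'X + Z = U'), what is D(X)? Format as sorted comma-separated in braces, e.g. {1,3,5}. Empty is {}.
Constraint 1 (X + Z = U) on D(X)={2,3,4,5,6} D(Z)={2,3,4,5,6,7} D(U)={2,4,5,6,7}: X {2,3,4,5,6}->{2,3,4,5}; Z {2,3,4,5,6,7}->{2,3,4,5}; U {2,4,5,6,7}->{4,5,6,7}
So after constraint 1: D(X) = {2,3,4,5}

Answer: {2,3,4,5}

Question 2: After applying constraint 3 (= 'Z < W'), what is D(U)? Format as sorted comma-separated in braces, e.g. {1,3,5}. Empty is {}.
Constraint 1 (X + Z = U) on D(X)={2,3,4,5,6} D(Z)={2,3,4,5,6,7} D(U)={2,4,5,6,7}: X {2,3,4,5,6}->{2,3,4,5}; Z {2,3,4,5,6,7}->{2,3,4,5}; U {2,4,5,6,7}->{4,5,6,7}
Constraint 2 (U < Z) on D(U)={4,5,6,7} D(Z)={2,3,4,5}: U {4,5,6,7}->{4}; Z {2,3,4,5}->{5}
Constraint 3 (Z < W) on D(Z)={5} D(W)={2,3,4,7}: W {2,3,4,7}->{7}
So after constraint 3: D(U) = {4}

Answer: {4}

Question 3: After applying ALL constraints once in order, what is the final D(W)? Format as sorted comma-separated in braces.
Constraint 1 (X + Z = U) on D(X)={2,3,4,5,6} D(Z)={2,3,4,5,6,7} D(U)={2,4,5,6,7}: X {2,3,4,5,6}->{2,3,4,5}; Z {2,3,4,5,6,7}->{2,3,4,5}; U {2,4,5,6,7}->{4,5,6,7}
Constraint 2 (U < Z) on D(U)={4,5,6,7} D(Z)={2,3,4,5}: U {4,5,6,7}->{4}; Z {2,3,4,5}->{5}
Constraint 3 (Z < W) on D(Z)={5} D(W)={2,3,4,7}: W {2,3,4,7}->{7}
Constraint 4 (X + U = Z) on D(X)={2,3,4,5} D(U)={4} D(Z)={5}: X {2,3,4,5}->{}; U {4}->{}; Z {5}->{}
So after all 4 constraints: D(W) = {7}

Answer: {7}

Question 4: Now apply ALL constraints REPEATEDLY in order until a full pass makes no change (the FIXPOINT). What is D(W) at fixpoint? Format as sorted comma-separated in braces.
Answer: {}

Derivation:
pass 0 (initial): D(W)={2,3,4,7}
pass 1: U {2,4,5,6,7}->{}; W {2,3,4,7}->{7}; X {2,3,4,5,6}->{}; Z {2,3,4,5,6,7}->{}
pass 2: W {7}->{}
pass 3: no change
Fixpoint after 3 passes: D(W) = {}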